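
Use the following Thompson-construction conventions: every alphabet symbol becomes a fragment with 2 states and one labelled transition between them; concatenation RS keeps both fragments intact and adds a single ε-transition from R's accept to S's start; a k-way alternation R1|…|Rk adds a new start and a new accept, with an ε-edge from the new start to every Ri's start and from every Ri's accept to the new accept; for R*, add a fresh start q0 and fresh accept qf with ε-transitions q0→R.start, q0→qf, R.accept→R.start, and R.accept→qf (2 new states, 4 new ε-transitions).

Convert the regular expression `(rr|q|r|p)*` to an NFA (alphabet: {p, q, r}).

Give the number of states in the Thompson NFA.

14

By structural recursion:
Each of the 5 symbol leaves contributes a 2-state fragment.
  rr = 4 states
  rr|q|r|p = 12 states
  (rr|q|r|p)* = 14 states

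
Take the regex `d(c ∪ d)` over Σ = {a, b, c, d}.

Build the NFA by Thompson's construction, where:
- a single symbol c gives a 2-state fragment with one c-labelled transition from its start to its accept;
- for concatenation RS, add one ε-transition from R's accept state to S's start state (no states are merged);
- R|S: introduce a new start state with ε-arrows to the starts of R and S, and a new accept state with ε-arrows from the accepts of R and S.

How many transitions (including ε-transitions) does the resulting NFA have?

By structural recursion:
Each of the 3 symbol leaves contributes 1 transition (1 symbol, 0 ε).
  c ∪ d : 6 transitions (2 symbol, 4 ε)
  d(c ∪ d) : 8 transitions (3 symbol, 5 ε)

8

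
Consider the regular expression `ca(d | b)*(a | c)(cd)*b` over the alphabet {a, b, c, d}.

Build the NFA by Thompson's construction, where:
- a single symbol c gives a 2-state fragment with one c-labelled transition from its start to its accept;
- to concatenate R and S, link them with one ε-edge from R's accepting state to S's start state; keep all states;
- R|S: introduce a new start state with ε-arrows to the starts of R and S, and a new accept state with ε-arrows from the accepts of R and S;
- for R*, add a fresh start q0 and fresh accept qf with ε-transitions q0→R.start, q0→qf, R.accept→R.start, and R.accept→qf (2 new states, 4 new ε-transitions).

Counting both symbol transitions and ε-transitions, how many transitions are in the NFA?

By structural recursion:
Each of the 9 symbol leaves contributes 1 transition (1 symbol, 0 ε).
  d | b : 6 transitions (2 symbol, 4 ε)
  (d | b)* : 10 transitions (2 symbol, 8 ε)
  a | c : 6 transitions (2 symbol, 4 ε)
  cd : 3 transitions (2 symbol, 1 ε)
  (cd)* : 7 transitions (2 symbol, 5 ε)
  ca(d | b)*(a | c)(cd)*b : 31 transitions (9 symbol, 22 ε)

31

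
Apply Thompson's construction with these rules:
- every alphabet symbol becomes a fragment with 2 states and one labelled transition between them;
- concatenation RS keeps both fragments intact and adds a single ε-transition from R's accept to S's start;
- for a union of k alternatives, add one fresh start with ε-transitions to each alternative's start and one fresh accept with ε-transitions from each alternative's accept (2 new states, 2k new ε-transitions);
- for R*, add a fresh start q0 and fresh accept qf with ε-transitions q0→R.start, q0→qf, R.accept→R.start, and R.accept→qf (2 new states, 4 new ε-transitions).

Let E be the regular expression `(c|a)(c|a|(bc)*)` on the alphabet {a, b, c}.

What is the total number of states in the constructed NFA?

18

Per subexpression:
Each of the 6 symbol leaves contributes a 2-state fragment.
  c|a : 6 states
  bc : 4 states
  (bc)* : 6 states
  c|a|(bc)* : 12 states
  (c|a)(c|a|(bc)*) : 18 states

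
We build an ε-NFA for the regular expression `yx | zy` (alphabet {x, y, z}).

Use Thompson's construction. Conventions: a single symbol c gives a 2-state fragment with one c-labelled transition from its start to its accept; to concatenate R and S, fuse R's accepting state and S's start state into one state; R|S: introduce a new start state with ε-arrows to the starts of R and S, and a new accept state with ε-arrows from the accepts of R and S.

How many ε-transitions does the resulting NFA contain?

Per subexpression:
Each of the 4 symbol leaves contributes 0 ε-transitions.
  yx — 0 ε-transitions
  zy — 0 ε-transitions
  yx | zy — 4 ε-transitions

4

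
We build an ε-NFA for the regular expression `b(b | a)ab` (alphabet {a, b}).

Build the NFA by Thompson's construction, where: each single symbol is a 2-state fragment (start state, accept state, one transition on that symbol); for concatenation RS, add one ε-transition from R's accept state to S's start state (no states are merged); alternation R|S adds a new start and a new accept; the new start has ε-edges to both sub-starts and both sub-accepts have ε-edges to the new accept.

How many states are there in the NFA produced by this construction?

Per subexpression:
Each of the 5 symbol leaves contributes a 2-state fragment.
  b | a — 6 states
  b(b | a)ab — 12 states

12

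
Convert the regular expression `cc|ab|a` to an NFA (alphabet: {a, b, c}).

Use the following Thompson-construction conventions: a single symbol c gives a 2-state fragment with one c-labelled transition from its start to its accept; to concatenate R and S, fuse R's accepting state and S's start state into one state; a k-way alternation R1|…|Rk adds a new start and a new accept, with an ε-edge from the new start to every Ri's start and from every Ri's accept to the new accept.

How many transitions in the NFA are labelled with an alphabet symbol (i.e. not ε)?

5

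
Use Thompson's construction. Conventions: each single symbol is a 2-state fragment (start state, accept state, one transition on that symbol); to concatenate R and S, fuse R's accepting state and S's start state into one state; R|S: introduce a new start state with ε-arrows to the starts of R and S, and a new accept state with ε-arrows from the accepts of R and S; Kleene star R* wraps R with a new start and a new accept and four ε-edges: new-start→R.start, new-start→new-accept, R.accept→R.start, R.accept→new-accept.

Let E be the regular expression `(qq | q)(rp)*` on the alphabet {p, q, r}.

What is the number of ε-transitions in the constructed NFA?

8

Bottom-up over the parse tree:
Each of the 5 symbol leaves contributes 0 ε-transitions.
  qq : 0 ε-transitions
  qq | q : 4 ε-transitions
  rp : 0 ε-transitions
  (rp)* : 4 ε-transitions
  (qq | q)(rp)* : 8 ε-transitions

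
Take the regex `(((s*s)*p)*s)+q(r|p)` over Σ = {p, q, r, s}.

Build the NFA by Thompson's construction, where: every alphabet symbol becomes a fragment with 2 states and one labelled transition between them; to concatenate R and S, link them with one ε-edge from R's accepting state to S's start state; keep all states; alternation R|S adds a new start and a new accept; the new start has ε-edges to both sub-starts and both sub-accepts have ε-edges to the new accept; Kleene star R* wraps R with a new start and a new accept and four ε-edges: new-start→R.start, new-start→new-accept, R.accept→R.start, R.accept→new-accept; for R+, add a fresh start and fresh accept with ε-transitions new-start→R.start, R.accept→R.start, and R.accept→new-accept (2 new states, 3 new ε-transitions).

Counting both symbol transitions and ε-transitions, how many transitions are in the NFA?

Building bottom-up:
Each of the 7 symbol leaves contributes 1 transition (1 symbol, 0 ε).
  s* : 5 transitions (1 symbol, 4 ε)
  s*s : 7 transitions (2 symbol, 5 ε)
  (s*s)* : 11 transitions (2 symbol, 9 ε)
  (s*s)*p : 13 transitions (3 symbol, 10 ε)
  ((s*s)*p)* : 17 transitions (3 symbol, 14 ε)
  ((s*s)*p)*s : 19 transitions (4 symbol, 15 ε)
  (((s*s)*p)*s)+ : 22 transitions (4 symbol, 18 ε)
  r|p : 6 transitions (2 symbol, 4 ε)
  (((s*s)*p)*s)+q(r|p) : 31 transitions (7 symbol, 24 ε)

31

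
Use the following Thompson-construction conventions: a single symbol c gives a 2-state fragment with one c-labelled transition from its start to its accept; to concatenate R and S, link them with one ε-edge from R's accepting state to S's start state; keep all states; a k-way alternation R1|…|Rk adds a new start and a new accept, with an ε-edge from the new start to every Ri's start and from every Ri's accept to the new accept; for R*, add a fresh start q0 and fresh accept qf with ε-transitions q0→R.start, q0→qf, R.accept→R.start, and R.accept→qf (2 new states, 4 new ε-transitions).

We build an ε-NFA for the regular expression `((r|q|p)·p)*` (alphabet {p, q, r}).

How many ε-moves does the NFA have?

Building bottom-up:
Each of the 4 symbol leaves contributes 0 ε-transitions.
  r|q|p — 6 ε-transitions
  (r|q|p)·p — 7 ε-transitions
  ((r|q|p)·p)* — 11 ε-transitions

11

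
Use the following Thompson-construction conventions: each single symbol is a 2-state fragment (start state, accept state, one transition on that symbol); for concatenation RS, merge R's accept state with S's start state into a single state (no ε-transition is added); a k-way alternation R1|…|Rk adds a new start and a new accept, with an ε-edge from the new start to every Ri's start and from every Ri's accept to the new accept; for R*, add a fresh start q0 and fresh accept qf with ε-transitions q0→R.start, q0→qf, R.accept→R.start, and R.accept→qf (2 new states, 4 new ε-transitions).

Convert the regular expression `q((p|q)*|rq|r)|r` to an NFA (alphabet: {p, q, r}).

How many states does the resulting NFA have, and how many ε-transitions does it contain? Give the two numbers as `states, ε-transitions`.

20, 18

Bottom-up over the parse tree:
Each of the 7 symbol leaves contributes 2 states and 0 ε-transitions.
  p|q = 6 states, 4 ε-transitions
  (p|q)* = 8 states, 8 ε-transitions
  rq = 3 states, 0 ε-transitions
  (p|q)*|rq|r = 15 states, 14 ε-transitions
  q((p|q)*|rq|r) = 16 states, 14 ε-transitions
  q((p|q)*|rq|r)|r = 20 states, 18 ε-transitions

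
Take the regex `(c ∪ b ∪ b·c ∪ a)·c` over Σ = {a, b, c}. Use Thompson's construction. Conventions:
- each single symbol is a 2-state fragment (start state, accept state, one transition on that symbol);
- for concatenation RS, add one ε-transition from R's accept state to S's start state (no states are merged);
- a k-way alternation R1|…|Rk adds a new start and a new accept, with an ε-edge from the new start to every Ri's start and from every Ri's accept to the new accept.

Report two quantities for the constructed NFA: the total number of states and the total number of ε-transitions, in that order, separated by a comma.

14, 10

Bottom-up over the parse tree:
Each of the 6 symbol leaves contributes 2 states and 0 ε-transitions.
  b·c → 4 states, 1 ε-transition
  c ∪ b ∪ b·c ∪ a → 12 states, 9 ε-transitions
  (c ∪ b ∪ b·c ∪ a)·c → 14 states, 10 ε-transitions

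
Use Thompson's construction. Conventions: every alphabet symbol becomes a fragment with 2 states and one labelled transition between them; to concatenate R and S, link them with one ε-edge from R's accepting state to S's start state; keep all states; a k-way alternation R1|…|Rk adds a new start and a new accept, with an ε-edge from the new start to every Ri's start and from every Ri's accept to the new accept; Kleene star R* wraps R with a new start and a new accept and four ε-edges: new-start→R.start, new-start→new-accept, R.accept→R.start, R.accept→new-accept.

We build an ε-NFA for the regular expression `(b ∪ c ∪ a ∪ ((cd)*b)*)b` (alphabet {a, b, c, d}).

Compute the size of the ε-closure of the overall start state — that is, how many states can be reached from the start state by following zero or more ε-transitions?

12

Let C(F) = |ε-closure(F.start)| within fragment F, and note whether F accepts ε. Symbol fragments have C = 1 and do not accept ε. Then:
  cd → C equals the left operand's closure size = 1 (its accept is not ε-reachable, so the closure stops there)
  (cd)* → new start has ε-edges to the inner start and to the new accept, so C = 2 + 1 = 3
  (cd)*b → C = 3 + 1 = 4 (closure spills across the concat boundary because the left factor accepts ε)
  ((cd)*b)* → the star's fresh start ε-reaches both the body's start and the fresh accept: C = 2 + 4 = 6
  b ∪ c ∪ a ∪ ((cd)*b)* → C = 1 (new start) + (1 + 1 + 1 + 6) + 1 (new accept, since some branch ε-reaches its own accept) = 11
  (b ∪ c ∪ a ∪ ((cd)*b)*)b → C = 11 + 1 = 12 (closure spills across the concat boundary because the left factor accepts ε)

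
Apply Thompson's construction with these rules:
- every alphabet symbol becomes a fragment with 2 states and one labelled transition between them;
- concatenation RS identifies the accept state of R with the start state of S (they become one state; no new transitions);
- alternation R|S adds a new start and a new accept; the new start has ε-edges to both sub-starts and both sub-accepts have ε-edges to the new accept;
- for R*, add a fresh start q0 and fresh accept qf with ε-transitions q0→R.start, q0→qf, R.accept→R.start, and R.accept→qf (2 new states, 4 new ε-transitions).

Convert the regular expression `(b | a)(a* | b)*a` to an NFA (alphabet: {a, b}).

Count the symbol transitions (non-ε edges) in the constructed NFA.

Per subexpression:
Each of the 5 symbol leaves contributes exactly 1 symbol transition.
  b | a : 2 symbol transitions
  a* : 1 symbol transition
  a* | b : 2 symbol transitions
  (a* | b)* : 2 symbol transitions
  (b | a)(a* | b)*a : 5 symbol transitions

5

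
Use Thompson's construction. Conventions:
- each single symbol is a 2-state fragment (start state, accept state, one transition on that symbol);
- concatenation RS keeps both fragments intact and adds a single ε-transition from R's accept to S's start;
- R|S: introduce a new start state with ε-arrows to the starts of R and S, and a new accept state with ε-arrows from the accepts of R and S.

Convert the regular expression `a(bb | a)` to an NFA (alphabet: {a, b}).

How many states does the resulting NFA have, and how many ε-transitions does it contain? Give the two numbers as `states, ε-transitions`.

10, 6

By structural recursion:
Each of the 4 symbol leaves contributes 2 states and 0 ε-transitions.
  bb — 4 states, 1 ε-transition
  bb | a — 8 states, 5 ε-transitions
  a(bb | a) — 10 states, 6 ε-transitions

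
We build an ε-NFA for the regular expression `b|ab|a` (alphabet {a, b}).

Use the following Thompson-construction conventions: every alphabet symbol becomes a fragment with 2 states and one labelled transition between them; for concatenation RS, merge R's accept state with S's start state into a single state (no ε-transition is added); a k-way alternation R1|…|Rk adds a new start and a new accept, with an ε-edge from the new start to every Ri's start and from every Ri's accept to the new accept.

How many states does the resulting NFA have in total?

9

By structural recursion:
Each of the 4 symbol leaves contributes a 2-state fragment.
  ab : 3 states
  b|ab|a : 9 states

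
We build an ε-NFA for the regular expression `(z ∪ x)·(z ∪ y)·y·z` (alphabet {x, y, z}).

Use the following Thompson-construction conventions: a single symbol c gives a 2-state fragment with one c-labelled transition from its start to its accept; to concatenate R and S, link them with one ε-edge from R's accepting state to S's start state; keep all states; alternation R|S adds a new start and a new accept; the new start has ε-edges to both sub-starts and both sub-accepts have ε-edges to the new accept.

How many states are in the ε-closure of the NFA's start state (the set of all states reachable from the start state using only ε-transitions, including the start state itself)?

3

Compute the ε-closure size of each fragment's start state recursively; a symbol fragment's start has no outgoing ε-edge, so its closure is just itself (size 1).
  z ∪ x — |closure| = 1 + 1 + 1 = 3 (the new accept is not ε-reachable since no branch accepts ε)
  z ∪ y — |closure| = 1 + 1 + 1 = 3 (the new accept is not ε-reachable since no branch accepts ε)
  (z ∪ x)·(z ∪ y)·y·z — same as the first factor's closure: |closure| = 3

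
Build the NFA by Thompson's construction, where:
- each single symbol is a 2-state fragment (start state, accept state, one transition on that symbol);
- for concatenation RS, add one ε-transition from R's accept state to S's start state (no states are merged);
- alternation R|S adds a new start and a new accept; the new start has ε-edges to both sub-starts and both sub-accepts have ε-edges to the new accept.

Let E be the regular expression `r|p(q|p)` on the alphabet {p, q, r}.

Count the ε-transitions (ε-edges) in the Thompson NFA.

9

Bottom-up over the parse tree:
Each of the 4 symbol leaves contributes 0 ε-transitions.
  q|p : 4 ε-transitions
  p(q|p) : 5 ε-transitions
  r|p(q|p) : 9 ε-transitions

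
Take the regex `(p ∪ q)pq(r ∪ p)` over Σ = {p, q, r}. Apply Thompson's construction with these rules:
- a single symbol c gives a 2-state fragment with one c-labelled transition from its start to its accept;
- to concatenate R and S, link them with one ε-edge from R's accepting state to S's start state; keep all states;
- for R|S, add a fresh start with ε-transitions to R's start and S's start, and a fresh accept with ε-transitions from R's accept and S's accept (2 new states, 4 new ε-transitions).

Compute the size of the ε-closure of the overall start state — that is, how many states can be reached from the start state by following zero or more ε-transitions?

Work bottom-up. For each fragment F, track |ε-closure(F.start)| and whether F's accept lies in that closure (i.e. whether F accepts ε). A single-symbol fragment has closure size 1 and does not accept ε.
  p ∪ q : new start ε-reaches every alternative's start; none of them accept ε, so the new accept is not reached: |closure| = 1 + 1 + 1 = 3
  r ∪ p : |closure| = 1 + 1 + 1 = 3 (the new accept is not ε-reachable since no branch accepts ε)
  (p ∪ q)pq(r ∪ p) : same as the first factor's closure: |closure| = 3

3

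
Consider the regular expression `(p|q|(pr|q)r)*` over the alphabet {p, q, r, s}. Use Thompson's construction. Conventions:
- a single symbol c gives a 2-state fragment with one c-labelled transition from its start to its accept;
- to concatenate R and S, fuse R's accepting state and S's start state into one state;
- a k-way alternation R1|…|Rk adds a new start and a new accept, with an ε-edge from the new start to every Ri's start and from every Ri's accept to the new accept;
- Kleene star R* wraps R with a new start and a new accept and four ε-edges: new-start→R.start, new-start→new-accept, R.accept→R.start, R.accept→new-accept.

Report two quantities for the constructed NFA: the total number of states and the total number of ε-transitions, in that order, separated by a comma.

16, 14

Bottom-up over the parse tree:
Each of the 6 symbol leaves contributes 2 states and 0 ε-transitions.
  pr = 3 states, 0 ε-transitions
  pr|q = 7 states, 4 ε-transitions
  (pr|q)r = 8 states, 4 ε-transitions
  p|q|(pr|q)r = 14 states, 10 ε-transitions
  (p|q|(pr|q)r)* = 16 states, 14 ε-transitions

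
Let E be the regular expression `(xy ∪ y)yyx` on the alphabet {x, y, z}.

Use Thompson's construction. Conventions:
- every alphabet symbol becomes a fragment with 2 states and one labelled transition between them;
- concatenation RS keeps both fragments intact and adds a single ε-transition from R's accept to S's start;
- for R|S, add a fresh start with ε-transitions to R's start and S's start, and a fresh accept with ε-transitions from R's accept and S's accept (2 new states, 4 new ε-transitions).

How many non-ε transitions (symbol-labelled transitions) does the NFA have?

6

By structural recursion:
Each of the 6 symbol leaves contributes exactly 1 symbol transition.
  xy = 2 symbol transitions
  xy ∪ y = 3 symbol transitions
  (xy ∪ y)yyx = 6 symbol transitions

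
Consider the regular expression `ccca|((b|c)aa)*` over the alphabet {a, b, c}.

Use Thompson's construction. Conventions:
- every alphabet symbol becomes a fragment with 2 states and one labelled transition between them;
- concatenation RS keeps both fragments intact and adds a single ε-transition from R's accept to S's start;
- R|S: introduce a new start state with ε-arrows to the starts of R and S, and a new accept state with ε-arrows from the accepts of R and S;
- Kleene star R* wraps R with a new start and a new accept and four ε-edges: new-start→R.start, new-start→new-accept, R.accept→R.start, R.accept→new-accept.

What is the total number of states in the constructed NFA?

Building bottom-up:
Each of the 8 symbol leaves contributes a 2-state fragment.
  ccca : 8 states
  b|c : 6 states
  (b|c)aa : 10 states
  ((b|c)aa)* : 12 states
  ccca|((b|c)aa)* : 22 states

22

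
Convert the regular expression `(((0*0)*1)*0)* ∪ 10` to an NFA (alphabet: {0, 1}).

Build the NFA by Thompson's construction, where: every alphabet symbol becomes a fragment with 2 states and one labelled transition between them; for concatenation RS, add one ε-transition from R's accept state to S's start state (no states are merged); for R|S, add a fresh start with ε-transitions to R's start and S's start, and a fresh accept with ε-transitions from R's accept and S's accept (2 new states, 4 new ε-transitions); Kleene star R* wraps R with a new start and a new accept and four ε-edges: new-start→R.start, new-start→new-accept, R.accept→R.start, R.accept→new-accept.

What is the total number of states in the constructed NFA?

By structural recursion:
Each of the 6 symbol leaves contributes a 2-state fragment.
  0* — 4 states
  0*0 — 6 states
  (0*0)* — 8 states
  (0*0)*1 — 10 states
  ((0*0)*1)* — 12 states
  ((0*0)*1)*0 — 14 states
  (((0*0)*1)*0)* — 16 states
  10 — 4 states
  (((0*0)*1)*0)* ∪ 10 — 22 states

22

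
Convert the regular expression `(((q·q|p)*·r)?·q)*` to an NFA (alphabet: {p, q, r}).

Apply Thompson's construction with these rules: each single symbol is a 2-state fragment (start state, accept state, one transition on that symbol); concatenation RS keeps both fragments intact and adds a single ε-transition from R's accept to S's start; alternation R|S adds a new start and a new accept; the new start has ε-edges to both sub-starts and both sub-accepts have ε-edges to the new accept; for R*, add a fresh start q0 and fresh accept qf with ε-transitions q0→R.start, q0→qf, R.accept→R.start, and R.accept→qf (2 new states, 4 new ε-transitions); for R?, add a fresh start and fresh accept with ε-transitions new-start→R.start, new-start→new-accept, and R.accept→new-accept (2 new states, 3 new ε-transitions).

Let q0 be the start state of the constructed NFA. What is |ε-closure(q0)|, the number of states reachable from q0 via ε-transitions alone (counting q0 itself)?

11

Let C(F) = |ε-closure(F.start)| within fragment F, and note whether F accepts ε. Symbol fragments have C = 1 and do not accept ε. Then:
  q·q : |closure| equals the left operand's closure size = 1 (its accept is not ε-reachable, so the closure stops there)
  q·q|p : |closure| = 1 + 1 + 1 = 3 (the new accept is not ε-reachable since no branch accepts ε)
  (q·q|p)* : new start has ε-edges to the inner start and to the new accept, so |closure| = 2 + 3 = 5
  (q·q|p)*·r : |closure| = 5 + 1 = 6 (closure spills across the concat boundary because the left factor accepts ε)
  ((q·q|p)*·r)? : |closure| = 1 (new start) + 6 (body) + 1 (new accept, via ε) = 8
  ((q·q|p)*·r)?·q : |closure| = 8 + 1 = 9 (closure spills across the concat boundary because the left factor accepts ε)
  (((q·q|p)*·r)?·q)* : the star's fresh start ε-reaches both the body's start and the fresh accept: |closure| = 2 + 9 = 11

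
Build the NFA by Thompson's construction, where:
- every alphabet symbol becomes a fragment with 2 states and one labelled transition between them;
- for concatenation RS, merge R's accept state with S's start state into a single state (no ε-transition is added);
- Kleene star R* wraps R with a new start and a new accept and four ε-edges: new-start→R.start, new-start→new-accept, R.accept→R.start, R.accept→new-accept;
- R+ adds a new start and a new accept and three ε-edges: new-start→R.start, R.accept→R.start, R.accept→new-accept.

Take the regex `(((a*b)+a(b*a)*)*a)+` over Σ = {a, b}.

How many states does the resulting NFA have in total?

19

By structural recursion:
Each of the 6 symbol leaves contributes a 2-state fragment.
  a* = 4 states
  a*b = 5 states
  (a*b)+ = 7 states
  b* = 4 states
  b*a = 5 states
  (b*a)* = 7 states
  (a*b)+a(b*a)* = 14 states
  ((a*b)+a(b*a)*)* = 16 states
  ((a*b)+a(b*a)*)*a = 17 states
  (((a*b)+a(b*a)*)*a)+ = 19 states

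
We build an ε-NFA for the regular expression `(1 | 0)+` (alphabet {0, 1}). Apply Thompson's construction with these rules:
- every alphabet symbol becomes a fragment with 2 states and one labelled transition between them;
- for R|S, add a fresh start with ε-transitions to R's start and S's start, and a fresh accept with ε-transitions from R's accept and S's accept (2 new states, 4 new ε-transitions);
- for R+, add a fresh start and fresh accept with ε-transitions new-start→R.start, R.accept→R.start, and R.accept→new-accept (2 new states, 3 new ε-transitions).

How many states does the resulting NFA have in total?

8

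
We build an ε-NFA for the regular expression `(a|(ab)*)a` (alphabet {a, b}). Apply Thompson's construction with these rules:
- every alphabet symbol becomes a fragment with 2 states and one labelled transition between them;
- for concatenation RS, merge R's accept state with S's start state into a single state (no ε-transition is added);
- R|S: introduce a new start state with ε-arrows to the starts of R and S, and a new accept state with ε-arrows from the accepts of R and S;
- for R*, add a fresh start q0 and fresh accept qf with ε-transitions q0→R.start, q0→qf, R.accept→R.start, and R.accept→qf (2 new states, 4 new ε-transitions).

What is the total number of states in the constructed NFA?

Building bottom-up:
Each of the 4 symbol leaves contributes a 2-state fragment.
  ab → 3 states
  (ab)* → 5 states
  a|(ab)* → 9 states
  (a|(ab)*)a → 10 states

10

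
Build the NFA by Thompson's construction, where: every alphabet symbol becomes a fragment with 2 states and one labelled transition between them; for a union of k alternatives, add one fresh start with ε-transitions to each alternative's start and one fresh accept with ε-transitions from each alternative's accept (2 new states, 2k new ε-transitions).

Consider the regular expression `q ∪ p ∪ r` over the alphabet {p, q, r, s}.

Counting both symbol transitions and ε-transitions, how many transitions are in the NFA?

Per subexpression:
Each of the 3 symbol leaves contributes 1 transition (1 symbol, 0 ε).
  q ∪ p ∪ r — 9 transitions (3 symbol, 6 ε)

9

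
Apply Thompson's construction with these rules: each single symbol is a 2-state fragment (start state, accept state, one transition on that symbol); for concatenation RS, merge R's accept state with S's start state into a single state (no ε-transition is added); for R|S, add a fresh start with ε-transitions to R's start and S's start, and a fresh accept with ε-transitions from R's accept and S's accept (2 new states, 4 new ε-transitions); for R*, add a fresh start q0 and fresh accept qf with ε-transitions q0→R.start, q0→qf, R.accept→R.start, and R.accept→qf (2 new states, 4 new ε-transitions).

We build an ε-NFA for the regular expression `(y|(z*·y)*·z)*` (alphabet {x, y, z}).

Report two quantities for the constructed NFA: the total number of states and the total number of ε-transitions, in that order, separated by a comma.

14, 16

Building bottom-up:
Each of the 4 symbol leaves contributes 2 states and 0 ε-transitions.
  z* = 4 states, 4 ε-transitions
  z*·y = 5 states, 4 ε-transitions
  (z*·y)* = 7 states, 8 ε-transitions
  (z*·y)*·z = 8 states, 8 ε-transitions
  y|(z*·y)*·z = 12 states, 12 ε-transitions
  (y|(z*·y)*·z)* = 14 states, 16 ε-transitions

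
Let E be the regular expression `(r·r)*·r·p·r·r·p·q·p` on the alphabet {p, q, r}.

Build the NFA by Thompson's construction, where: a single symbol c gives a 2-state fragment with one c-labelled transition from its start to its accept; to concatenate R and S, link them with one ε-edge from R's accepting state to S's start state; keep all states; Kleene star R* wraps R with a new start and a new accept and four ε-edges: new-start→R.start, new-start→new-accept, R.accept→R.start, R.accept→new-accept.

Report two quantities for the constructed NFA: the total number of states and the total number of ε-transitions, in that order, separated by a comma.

20, 12

Bottom-up over the parse tree:
Each of the 9 symbol leaves contributes 2 states and 0 ε-transitions.
  r·r : 4 states, 1 ε-transition
  (r·r)* : 6 states, 5 ε-transitions
  (r·r)*·r·p·r·r·p·q·p : 20 states, 12 ε-transitions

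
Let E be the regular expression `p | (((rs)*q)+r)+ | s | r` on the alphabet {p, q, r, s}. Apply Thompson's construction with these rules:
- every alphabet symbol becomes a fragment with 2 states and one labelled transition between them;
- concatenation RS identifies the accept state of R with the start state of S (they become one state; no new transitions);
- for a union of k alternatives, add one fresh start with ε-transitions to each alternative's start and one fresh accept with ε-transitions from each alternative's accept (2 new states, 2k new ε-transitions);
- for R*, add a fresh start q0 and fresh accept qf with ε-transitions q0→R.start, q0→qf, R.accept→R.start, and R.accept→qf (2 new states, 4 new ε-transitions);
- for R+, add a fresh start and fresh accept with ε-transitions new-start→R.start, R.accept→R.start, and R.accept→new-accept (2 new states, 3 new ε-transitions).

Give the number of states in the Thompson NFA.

19

By structural recursion:
Each of the 7 symbol leaves contributes a 2-state fragment.
  rs = 3 states
  (rs)* = 5 states
  (rs)*q = 6 states
  ((rs)*q)+ = 8 states
  ((rs)*q)+r = 9 states
  (((rs)*q)+r)+ = 11 states
  p | (((rs)*q)+r)+ | s | r = 19 states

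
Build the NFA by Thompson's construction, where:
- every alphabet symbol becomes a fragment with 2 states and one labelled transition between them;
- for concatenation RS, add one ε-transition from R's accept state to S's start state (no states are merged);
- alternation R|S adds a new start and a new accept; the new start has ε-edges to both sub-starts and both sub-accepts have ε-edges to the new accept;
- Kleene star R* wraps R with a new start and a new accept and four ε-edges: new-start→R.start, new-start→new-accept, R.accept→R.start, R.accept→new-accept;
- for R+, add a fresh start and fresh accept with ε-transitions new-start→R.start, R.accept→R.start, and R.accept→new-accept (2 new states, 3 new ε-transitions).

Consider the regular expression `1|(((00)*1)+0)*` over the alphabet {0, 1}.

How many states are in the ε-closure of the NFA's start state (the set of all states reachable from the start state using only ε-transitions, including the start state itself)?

Let C(F) = |ε-closure(F.start)| within fragment F, and note whether F accepts ε. Symbol fragments have C = 1 and do not accept ε. Then:
  00 — |ε-closure| equals the left operand's closure size = 1 (its accept is not ε-reachable, so the closure stops there)
  (00)* — the star's fresh start ε-reaches both the body's start and the fresh accept: |ε-closure| = 2 + 1 = 3
  (00)*1 — |ε-closure| = 3 + 1 = 4 (closure spills across the concat boundary because the left factor accepts ε)
  ((00)*1)+ — new start ε-reaches only the body's start; the new accept needs a symbol first: |ε-closure| = 1 + 4 = 5
  ((00)*1)+0 — same as the first factor's closure: |ε-closure| = 5
  (((00)*1)+0)* — the star's fresh start ε-reaches both the body's start and the fresh accept: |ε-closure| = 2 + 5 = 7
  1|(((00)*1)+0)* — |ε-closure| = 1 (new start) + (1 + 7) + 1 (new accept, since some branch ε-reaches its own accept) = 10

10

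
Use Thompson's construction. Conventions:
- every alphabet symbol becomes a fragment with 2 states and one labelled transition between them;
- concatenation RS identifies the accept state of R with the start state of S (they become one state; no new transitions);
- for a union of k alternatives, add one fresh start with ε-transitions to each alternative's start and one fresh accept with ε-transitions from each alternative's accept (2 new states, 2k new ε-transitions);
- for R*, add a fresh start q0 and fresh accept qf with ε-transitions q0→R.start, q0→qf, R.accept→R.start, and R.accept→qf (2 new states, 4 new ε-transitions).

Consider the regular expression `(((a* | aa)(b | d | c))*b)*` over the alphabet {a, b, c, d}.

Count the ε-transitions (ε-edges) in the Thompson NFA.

22

Bottom-up over the parse tree:
Each of the 7 symbol leaves contributes 0 ε-transitions.
  a* → 4 ε-transitions
  aa → 0 ε-transitions
  a* | aa → 8 ε-transitions
  b | d | c → 6 ε-transitions
  (a* | aa)(b | d | c) → 14 ε-transitions
  ((a* | aa)(b | d | c))* → 18 ε-transitions
  ((a* | aa)(b | d | c))*b → 18 ε-transitions
  (((a* | aa)(b | d | c))*b)* → 22 ε-transitions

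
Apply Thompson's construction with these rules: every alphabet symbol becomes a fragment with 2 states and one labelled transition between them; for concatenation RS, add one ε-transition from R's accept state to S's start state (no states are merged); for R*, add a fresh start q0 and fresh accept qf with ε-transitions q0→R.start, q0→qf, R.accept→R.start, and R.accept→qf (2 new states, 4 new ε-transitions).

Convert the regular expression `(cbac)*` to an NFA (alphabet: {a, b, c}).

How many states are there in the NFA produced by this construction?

By structural recursion:
Each of the 4 symbol leaves contributes a 2-state fragment.
  cbac = 8 states
  (cbac)* = 10 states

10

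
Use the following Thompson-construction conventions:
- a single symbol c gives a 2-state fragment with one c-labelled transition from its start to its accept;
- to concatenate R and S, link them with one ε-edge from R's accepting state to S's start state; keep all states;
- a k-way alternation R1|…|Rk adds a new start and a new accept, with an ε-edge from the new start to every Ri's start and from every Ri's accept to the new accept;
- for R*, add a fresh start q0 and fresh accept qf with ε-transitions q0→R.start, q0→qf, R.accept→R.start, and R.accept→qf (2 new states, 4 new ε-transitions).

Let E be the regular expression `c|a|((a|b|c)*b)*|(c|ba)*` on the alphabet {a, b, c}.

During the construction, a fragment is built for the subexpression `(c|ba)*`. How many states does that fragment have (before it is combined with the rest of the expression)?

10

Fragment for `(c|ba)*`:
Each of the 3 symbol leaves contributes a 2-state fragment.
  ba = 4 states
  c|ba = 8 states
  (c|ba)* = 10 states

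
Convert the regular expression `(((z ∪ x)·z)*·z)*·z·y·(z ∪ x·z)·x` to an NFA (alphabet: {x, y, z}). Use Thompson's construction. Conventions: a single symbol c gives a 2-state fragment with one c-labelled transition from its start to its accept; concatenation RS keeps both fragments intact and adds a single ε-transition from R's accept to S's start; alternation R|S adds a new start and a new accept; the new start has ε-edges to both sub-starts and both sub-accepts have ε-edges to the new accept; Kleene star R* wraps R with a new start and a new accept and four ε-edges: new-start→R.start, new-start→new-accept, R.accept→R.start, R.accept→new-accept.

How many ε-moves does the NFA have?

Bottom-up over the parse tree:
Each of the 10 symbol leaves contributes 0 ε-transitions.
  z ∪ x = 4 ε-transitions
  (z ∪ x)·z = 5 ε-transitions
  ((z ∪ x)·z)* = 9 ε-transitions
  ((z ∪ x)·z)*·z = 10 ε-transitions
  (((z ∪ x)·z)*·z)* = 14 ε-transitions
  x·z = 1 ε-transition
  z ∪ x·z = 5 ε-transitions
  (((z ∪ x)·z)*·z)*·z·y·(z ∪ x·z)·x = 23 ε-transitions

23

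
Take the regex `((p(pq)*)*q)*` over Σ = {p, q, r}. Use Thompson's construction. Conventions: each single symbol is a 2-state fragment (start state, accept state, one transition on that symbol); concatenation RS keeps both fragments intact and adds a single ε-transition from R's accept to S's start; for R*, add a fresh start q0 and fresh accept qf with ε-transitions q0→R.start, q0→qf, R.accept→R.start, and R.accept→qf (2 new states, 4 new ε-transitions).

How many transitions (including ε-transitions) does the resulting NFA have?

Building bottom-up:
Each of the 4 symbol leaves contributes 1 transition (1 symbol, 0 ε).
  pq — 3 transitions (2 symbol, 1 ε)
  (pq)* — 7 transitions (2 symbol, 5 ε)
  p(pq)* — 9 transitions (3 symbol, 6 ε)
  (p(pq)*)* — 13 transitions (3 symbol, 10 ε)
  (p(pq)*)*q — 15 transitions (4 symbol, 11 ε)
  ((p(pq)*)*q)* — 19 transitions (4 symbol, 15 ε)

19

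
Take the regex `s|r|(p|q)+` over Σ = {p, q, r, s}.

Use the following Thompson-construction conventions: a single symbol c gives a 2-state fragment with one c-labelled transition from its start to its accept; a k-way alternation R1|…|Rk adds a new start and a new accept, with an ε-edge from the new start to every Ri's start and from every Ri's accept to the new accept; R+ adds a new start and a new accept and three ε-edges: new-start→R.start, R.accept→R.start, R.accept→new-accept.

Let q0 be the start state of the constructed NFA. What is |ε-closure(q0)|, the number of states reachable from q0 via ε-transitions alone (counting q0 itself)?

Let C(F) = |ε-closure(F.start)| within fragment F, and note whether F accepts ε. Symbol fragments have C = 1 and do not accept ε. Then:
  p|q — C = 1 + 1 + 1 = 3 (the new accept is not ε-reachable since no branch accepts ε)
  (p|q)+ — new start ε-reaches only the body's start; the new accept needs a symbol first: C = 1 + 3 = 4
  s|r|(p|q)+ — C = 1 + 1 + 1 + 4 = 7 (the new accept is not ε-reachable since no branch accepts ε)

7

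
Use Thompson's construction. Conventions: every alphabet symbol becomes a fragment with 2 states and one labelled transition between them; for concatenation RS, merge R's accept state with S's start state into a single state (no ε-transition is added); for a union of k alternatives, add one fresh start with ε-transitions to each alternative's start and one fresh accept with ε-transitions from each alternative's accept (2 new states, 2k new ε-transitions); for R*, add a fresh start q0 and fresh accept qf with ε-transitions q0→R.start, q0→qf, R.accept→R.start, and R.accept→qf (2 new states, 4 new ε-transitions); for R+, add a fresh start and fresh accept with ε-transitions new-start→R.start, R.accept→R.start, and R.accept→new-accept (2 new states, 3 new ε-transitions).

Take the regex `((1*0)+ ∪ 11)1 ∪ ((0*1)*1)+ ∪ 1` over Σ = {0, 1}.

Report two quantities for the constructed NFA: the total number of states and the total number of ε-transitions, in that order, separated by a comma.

27, 28

By structural recursion:
Each of the 9 symbol leaves contributes 2 states and 0 ε-transitions.
  1* — 4 states, 4 ε-transitions
  1*0 — 5 states, 4 ε-transitions
  (1*0)+ — 7 states, 7 ε-transitions
  11 — 3 states, 0 ε-transitions
  (1*0)+ ∪ 11 — 12 states, 11 ε-transitions
  ((1*0)+ ∪ 11)1 — 13 states, 11 ε-transitions
  0* — 4 states, 4 ε-transitions
  0*1 — 5 states, 4 ε-transitions
  (0*1)* — 7 states, 8 ε-transitions
  (0*1)*1 — 8 states, 8 ε-transitions
  ((0*1)*1)+ — 10 states, 11 ε-transitions
  ((1*0)+ ∪ 11)1 ∪ ((0*1)*1)+ ∪ 1 — 27 states, 28 ε-transitions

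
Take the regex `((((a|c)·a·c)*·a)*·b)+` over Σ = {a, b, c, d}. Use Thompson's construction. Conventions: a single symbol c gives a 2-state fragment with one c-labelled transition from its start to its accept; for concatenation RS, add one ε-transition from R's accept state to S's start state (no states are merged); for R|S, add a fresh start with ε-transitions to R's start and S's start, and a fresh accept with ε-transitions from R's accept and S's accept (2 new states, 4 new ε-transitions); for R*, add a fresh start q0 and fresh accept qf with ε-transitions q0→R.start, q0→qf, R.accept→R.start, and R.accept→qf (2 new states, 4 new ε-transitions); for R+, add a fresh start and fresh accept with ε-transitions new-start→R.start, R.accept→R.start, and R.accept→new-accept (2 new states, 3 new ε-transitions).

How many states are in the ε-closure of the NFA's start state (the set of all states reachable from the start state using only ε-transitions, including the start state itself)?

10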